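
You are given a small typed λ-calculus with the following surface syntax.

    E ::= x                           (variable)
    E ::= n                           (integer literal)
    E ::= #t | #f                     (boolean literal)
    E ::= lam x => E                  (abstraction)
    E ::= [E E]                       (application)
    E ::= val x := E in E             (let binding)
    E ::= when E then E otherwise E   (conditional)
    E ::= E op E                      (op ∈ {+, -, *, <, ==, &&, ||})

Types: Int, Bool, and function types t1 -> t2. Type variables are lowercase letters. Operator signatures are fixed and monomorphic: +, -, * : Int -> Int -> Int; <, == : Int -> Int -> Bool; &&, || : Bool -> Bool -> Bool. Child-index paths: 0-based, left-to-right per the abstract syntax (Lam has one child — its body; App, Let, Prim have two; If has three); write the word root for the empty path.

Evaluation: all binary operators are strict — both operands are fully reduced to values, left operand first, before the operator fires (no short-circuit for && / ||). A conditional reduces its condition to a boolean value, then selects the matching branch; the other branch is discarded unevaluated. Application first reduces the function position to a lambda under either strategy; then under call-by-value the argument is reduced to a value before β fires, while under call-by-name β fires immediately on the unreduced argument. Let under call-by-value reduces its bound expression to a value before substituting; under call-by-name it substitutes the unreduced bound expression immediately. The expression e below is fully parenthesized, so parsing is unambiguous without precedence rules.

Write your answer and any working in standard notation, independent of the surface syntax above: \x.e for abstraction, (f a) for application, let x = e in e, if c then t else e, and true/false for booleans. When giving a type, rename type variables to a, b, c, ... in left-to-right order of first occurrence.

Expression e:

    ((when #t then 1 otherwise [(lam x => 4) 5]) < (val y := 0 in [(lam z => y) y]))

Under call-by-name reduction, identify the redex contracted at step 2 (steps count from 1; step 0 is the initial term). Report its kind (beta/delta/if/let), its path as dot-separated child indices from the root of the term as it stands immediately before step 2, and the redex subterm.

Answer: let at 1 : (let y = 0 in ((\z.y) y))

Trace:
step 0: ((if true then 1 else ((\x.4) 5)) < (let y = 0 in ((\z.y) y)))
step 1: [if@0] (1 < (let y = 0 in ((\z.y) y)))
step 2: [let@1] (1 < ((\z.0) 0))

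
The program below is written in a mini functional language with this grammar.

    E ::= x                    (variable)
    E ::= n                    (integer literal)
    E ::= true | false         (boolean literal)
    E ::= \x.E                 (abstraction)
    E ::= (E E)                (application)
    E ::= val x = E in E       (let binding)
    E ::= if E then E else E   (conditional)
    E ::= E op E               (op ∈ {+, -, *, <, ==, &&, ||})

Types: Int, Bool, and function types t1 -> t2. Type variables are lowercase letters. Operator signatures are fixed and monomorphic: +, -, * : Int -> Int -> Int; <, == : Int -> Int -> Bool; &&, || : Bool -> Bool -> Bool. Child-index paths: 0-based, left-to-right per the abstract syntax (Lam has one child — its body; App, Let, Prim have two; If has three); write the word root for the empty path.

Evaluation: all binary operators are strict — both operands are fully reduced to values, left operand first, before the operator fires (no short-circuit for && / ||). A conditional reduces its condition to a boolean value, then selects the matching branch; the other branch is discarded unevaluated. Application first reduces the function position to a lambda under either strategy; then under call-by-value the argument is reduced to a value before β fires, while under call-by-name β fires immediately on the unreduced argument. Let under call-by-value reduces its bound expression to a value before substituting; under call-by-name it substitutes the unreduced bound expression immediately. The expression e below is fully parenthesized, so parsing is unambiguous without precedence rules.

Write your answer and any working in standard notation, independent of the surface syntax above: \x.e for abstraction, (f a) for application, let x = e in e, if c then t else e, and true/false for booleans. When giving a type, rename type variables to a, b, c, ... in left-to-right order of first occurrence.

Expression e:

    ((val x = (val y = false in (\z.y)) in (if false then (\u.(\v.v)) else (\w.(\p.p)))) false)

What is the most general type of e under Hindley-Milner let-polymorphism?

Answer: a -> a

Derivation:
let y : Bool
y : Bool
\z._ : a -> Bool
let x : forall. a -> Bool
  unify Bool ~ Bool
v : c
\v._ : c -> c
\u._ : b -> c -> c
p : e
\p._ : e -> e
\w._ : d -> e -> e
  unify b -> c -> c ~ d -> e -> e
  unify b ~ d
  unify c -> c ~ e -> e
  unify c ~ e
  unify e ~ e
  unify d -> e -> e ~ Bool -> f
  unify d ~ Bool
  unify e -> e ~ f
_ _ : e -> e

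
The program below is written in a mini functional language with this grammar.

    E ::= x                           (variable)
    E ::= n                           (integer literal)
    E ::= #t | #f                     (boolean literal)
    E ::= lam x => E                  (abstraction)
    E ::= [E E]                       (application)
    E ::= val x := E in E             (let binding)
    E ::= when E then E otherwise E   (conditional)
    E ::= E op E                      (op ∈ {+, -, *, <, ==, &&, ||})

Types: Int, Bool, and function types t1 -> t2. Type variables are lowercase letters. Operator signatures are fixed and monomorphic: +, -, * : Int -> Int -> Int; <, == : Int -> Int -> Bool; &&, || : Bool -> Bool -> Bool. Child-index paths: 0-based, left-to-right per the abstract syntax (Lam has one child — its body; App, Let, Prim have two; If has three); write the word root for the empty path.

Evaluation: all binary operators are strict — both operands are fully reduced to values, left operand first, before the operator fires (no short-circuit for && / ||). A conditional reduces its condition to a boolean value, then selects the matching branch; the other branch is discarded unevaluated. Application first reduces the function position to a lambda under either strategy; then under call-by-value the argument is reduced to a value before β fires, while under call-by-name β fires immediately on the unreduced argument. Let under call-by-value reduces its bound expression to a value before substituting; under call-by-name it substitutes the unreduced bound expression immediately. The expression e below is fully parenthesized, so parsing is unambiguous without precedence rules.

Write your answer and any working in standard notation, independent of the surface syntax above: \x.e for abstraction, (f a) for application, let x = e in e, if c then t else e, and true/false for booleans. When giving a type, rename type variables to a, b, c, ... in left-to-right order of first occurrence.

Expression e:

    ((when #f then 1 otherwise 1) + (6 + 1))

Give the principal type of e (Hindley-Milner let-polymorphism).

Derivation:
  unify Bool ~ Bool
  unify Int ~ Int
  unify Int ~ Int
  unify Int ~ Int
  unify Int ~ Int
  unify Int ~ Int

Answer: Int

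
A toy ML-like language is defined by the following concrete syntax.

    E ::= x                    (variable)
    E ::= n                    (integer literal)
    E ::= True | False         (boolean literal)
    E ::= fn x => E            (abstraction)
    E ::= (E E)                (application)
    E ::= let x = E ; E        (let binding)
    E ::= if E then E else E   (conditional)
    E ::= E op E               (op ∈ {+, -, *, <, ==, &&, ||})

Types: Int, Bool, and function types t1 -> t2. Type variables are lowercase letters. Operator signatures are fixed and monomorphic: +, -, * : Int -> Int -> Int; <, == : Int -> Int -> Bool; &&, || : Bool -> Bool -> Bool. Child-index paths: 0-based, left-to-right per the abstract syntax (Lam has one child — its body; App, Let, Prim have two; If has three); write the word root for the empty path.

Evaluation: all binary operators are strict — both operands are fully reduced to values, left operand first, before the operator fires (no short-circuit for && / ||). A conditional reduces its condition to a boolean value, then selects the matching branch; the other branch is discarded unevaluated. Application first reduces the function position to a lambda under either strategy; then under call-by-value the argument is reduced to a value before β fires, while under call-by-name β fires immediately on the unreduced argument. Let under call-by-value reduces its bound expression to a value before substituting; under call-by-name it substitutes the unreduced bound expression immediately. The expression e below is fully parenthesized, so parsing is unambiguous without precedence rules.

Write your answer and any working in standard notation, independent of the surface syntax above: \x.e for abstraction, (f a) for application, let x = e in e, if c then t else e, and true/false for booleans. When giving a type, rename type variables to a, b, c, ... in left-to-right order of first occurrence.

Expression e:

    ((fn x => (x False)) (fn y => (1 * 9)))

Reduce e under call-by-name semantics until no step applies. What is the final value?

Working:
step 0: ((\x.(x false)) (\y.(1 * 9)))
step 1: [beta@root] ((\y.(1 * 9)) false)
step 2: [beta@root] (1 * 9)
step 3: [delta@root] 9

Answer: 9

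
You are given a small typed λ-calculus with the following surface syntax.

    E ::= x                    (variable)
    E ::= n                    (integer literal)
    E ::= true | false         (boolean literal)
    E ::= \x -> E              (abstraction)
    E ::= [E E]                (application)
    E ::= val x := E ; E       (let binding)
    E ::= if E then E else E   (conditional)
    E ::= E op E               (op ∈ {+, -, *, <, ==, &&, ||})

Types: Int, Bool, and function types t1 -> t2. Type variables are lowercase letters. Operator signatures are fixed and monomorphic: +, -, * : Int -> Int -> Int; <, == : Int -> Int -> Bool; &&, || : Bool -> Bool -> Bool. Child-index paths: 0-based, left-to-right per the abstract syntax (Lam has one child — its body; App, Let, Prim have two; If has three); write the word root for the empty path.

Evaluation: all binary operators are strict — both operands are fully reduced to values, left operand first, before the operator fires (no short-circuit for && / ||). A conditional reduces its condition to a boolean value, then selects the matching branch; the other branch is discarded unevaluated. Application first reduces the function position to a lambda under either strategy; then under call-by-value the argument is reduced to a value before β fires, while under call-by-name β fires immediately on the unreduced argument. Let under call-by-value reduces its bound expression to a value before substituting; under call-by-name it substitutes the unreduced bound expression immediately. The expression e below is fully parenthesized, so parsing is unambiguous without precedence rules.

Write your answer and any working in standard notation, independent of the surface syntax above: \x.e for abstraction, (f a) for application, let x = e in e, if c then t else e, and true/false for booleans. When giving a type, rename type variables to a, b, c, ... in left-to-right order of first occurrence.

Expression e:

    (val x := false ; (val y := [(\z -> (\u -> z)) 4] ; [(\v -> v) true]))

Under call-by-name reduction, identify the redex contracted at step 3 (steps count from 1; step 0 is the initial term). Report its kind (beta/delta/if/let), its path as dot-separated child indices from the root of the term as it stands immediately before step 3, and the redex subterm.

Answer: beta at root : ((\v.v) true)

Derivation:
step 0: (let x = false in (let y = ((\z.(\u.z)) 4) in ((\v.v) true)))
step 1: [let@root] (let y = ((\z.(\u.z)) 4) in ((\v.v) true))
step 2: [let@root] ((\v.v) true)
step 3: [beta@root] true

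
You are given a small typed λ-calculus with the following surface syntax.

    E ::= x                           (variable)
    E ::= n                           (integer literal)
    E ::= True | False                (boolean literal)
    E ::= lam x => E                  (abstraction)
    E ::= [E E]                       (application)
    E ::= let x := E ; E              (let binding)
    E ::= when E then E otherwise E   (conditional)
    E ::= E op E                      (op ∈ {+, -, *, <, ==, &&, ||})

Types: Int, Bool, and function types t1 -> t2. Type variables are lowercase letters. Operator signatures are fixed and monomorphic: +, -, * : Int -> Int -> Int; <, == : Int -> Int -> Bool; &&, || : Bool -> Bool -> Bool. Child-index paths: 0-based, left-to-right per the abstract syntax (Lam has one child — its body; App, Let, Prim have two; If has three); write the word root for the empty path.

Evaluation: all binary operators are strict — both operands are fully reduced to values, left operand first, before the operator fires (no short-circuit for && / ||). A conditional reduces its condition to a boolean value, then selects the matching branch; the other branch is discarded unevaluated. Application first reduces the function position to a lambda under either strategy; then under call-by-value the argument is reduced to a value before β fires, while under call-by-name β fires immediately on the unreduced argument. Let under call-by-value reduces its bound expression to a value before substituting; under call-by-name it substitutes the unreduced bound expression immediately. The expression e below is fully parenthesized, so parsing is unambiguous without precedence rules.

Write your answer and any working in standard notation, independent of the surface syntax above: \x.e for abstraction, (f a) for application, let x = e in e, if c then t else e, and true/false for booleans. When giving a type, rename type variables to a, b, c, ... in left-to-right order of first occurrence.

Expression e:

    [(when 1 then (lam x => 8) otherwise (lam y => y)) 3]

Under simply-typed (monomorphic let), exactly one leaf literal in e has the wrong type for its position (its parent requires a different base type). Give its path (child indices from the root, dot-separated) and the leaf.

Answer: 0.0 : 1

Working:
  unify Int ~ Bool
  FAIL: mismatch Int ~ Bool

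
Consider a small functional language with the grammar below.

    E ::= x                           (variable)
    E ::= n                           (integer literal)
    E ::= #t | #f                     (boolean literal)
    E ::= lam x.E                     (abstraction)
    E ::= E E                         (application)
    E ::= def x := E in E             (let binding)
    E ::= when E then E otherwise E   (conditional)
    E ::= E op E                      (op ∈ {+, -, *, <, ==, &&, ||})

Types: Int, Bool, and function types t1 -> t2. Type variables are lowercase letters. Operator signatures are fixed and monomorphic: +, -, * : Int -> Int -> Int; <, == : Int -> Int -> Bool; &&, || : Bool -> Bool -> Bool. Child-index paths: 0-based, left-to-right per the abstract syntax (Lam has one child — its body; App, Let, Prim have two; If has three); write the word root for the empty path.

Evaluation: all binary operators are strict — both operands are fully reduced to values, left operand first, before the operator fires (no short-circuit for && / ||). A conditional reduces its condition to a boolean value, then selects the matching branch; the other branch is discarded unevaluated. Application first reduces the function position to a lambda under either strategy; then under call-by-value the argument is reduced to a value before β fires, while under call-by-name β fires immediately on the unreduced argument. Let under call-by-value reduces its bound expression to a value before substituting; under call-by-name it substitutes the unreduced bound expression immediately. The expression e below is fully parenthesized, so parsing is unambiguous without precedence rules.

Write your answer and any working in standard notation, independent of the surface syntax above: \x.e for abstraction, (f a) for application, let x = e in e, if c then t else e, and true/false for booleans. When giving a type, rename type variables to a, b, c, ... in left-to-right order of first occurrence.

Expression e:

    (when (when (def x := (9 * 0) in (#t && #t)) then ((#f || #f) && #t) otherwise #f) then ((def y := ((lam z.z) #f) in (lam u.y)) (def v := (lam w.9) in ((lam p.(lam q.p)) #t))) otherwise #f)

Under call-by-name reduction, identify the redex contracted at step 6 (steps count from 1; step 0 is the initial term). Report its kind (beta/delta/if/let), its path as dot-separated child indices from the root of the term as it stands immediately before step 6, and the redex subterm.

Answer: if at root : (if false then ((let y = ((\z.z) false) in (\u.y)) (let v = (\w.9) in ((\p.(\q.p)) true))) else false)

Derivation:
step 0: (if (if (let x = (9 * 0) in (true && true)) then ((false || false) && true) else false) then ((let y = ((\z.z) false) in (\u.y)) (let v = (\w.9) in ((\p.(\q.p)) true))) else false)
step 1: [let@0.0] (if (if (true && true) then ((false || false) && true) else false) then ((let y = ((\z.z) false) in (\u.y)) (let v = (\w.9) in ((\p.(\q.p)) true))) else false)
step 2: [delta@0.0] (if (if true then ((false || false) && true) else false) then ((let y = ((\z.z) false) in (\u.y)) (let v = (\w.9) in ((\p.(\q.p)) true))) else false)
step 3: [if@0] (if ((false || false) && true) then ((let y = ((\z.z) false) in (\u.y)) (let v = (\w.9) in ((\p.(\q.p)) true))) else false)
step 4: [delta@0.0] (if (false && true) then ((let y = ((\z.z) false) in (\u.y)) (let v = (\w.9) in ((\p.(\q.p)) true))) else false)
step 5: [delta@0] (if false then ((let y = ((\z.z) false) in (\u.y)) (let v = (\w.9) in ((\p.(\q.p)) true))) else false)
step 6: [if@root] false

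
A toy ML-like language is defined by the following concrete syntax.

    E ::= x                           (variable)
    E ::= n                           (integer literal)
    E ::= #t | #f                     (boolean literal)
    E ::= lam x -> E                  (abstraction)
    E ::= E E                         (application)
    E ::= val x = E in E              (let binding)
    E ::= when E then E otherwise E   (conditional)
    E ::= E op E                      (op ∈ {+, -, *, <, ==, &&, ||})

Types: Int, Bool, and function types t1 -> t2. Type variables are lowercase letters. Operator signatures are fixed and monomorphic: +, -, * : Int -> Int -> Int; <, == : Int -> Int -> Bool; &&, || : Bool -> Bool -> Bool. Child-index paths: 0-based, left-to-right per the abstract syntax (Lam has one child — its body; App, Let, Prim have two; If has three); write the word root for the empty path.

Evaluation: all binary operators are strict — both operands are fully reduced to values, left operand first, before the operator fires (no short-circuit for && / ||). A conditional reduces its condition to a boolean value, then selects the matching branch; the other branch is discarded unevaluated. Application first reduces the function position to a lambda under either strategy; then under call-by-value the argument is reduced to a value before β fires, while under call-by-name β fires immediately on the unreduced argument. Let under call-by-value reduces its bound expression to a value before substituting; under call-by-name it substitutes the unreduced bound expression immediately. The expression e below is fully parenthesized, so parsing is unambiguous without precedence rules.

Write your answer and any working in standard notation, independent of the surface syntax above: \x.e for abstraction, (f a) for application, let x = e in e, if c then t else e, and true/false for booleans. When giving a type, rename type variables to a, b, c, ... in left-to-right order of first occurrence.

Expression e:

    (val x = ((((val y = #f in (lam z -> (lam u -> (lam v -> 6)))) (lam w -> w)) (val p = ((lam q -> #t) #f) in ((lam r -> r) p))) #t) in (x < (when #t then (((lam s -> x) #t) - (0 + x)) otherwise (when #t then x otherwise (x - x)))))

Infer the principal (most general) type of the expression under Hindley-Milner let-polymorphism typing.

Answer: Bool

Trace:
let y : Bool
\v._ : c -> Int
\u._ : b -> c -> Int
\z._ : a -> b -> c -> Int
w : d
\w._ : d -> d
  unify a -> b -> c -> Int ~ (d -> d) -> e
  unify a ~ d -> d
  unify b -> c -> Int ~ e
_ _ : b -> c -> Int
\q._ : f -> Bool
  unify f -> Bool ~ Bool -> g
  unify f ~ Bool
  unify Bool ~ g
_ _ : Bool
let p : Bool
r : h
\r._ : h -> h
p : Bool
  unify h -> h ~ Bool -> i
  unify h ~ Bool
  unify Bool ~ i
_ _ : Bool
  unify b -> c -> Int ~ Bool -> j
  unify b ~ Bool
  unify c -> Int ~ j
_ _ : c -> Int
  unify c -> Int ~ Bool -> k
  unify c ~ Bool
  unify Int ~ k
_ _ : Int
let x : Int
x : Int
  unify Int ~ Int
  unify Bool ~ Bool
x : Int
\s._ : l -> Int
  unify l -> Int ~ Bool -> m
  unify l ~ Bool
  unify Int ~ m
_ _ : Int
  unify Int ~ Int
  unify Int ~ Int
x : Int
  unify Int ~ Int
  unify Int ~ Int
  unify Bool ~ Bool
x : Int
x : Int
  unify Int ~ Int
x : Int
  unify Int ~ Int
  unify Int ~ Int
  unify Int ~ Int
  unify Int ~ Int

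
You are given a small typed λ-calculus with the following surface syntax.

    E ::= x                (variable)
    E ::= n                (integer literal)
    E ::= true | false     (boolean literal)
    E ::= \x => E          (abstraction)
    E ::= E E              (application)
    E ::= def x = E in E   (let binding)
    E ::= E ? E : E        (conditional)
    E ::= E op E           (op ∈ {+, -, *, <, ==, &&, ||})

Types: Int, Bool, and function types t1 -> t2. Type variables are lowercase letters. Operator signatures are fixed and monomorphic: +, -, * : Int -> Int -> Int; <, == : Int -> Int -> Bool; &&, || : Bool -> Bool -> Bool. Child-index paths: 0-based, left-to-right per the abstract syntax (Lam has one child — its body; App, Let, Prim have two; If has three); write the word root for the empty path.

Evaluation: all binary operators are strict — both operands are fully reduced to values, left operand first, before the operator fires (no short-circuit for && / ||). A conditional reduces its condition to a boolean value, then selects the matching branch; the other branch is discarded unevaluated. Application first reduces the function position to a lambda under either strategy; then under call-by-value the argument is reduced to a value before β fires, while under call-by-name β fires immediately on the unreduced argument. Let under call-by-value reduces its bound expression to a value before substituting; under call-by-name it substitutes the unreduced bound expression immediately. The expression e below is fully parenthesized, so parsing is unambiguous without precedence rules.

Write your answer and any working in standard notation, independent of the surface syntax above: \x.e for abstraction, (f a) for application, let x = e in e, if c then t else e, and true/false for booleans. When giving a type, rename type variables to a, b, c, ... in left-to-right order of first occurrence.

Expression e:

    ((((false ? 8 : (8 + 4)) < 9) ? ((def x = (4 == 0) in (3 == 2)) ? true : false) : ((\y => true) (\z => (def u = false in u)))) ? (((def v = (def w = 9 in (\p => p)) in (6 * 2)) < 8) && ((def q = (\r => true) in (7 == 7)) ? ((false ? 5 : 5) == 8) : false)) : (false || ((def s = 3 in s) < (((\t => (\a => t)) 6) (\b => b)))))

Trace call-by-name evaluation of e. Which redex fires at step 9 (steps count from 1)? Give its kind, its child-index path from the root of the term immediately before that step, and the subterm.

Trace:
step 0: (if (if ((if false then 8 else (8 + 4)) < 9) then (if (let x = (4 == 0) in (3 == 2)) then true else false) else ((\y.true) (\z.(let u = false in u)))) then (((let v = (let w = 9 in (\p.p)) in (6 * 2)) < 8) && (if (let q = (\r.true) in (7 == 7)) then ((if false then 5 else 5) == 8) else false)) else (false || ((let s = 3 in s) < (((\t.(\a.t)) 6) (\b.b)))))
step 1: [if@0.0.0] (if (if ((8 + 4) < 9) then (if (let x = (4 == 0) in (3 == 2)) then true else false) else ((\y.true) (\z.(let u = false in u)))) then (((let v = (let w = 9 in (\p.p)) in (6 * 2)) < 8) && (if (let q = (\r.true) in (7 == 7)) then ((if false then 5 else 5) == 8) else false)) else (false || ((let s = 3 in s) < (((\t.(\a.t)) 6) (\b.b)))))
step 2: [delta@0.0.0] (if (if (12 < 9) then (if (let x = (4 == 0) in (3 == 2)) then true else false) else ((\y.true) (\z.(let u = false in u)))) then (((let v = (let w = 9 in (\p.p)) in (6 * 2)) < 8) && (if (let q = (\r.true) in (7 == 7)) then ((if false then 5 else 5) == 8) else false)) else (false || ((let s = 3 in s) < (((\t.(\a.t)) 6) (\b.b)))))
step 3: [delta@0.0] (if (if false then (if (let x = (4 == 0) in (3 == 2)) then true else false) else ((\y.true) (\z.(let u = false in u)))) then (((let v = (let w = 9 in (\p.p)) in (6 * 2)) < 8) && (if (let q = (\r.true) in (7 == 7)) then ((if false then 5 else 5) == 8) else false)) else (false || ((let s = 3 in s) < (((\t.(\a.t)) 6) (\b.b)))))
step 4: [if@0] (if ((\y.true) (\z.(let u = false in u))) then (((let v = (let w = 9 in (\p.p)) in (6 * 2)) < 8) && (if (let q = (\r.true) in (7 == 7)) then ((if false then 5 else 5) == 8) else false)) else (false || ((let s = 3 in s) < (((\t.(\a.t)) 6) (\b.b)))))
step 5: [beta@0] (if true then (((let v = (let w = 9 in (\p.p)) in (6 * 2)) < 8) && (if (let q = (\r.true) in (7 == 7)) then ((if false then 5 else 5) == 8) else false)) else (false || ((let s = 3 in s) < (((\t.(\a.t)) 6) (\b.b)))))
step 6: [if@root] (((let v = (let w = 9 in (\p.p)) in (6 * 2)) < 8) && (if (let q = (\r.true) in (7 == 7)) then ((if false then 5 else 5) == 8) else false))
step 7: [let@0.0] (((6 * 2) < 8) && (if (let q = (\r.true) in (7 == 7)) then ((if false then 5 else 5) == 8) else false))
step 8: [delta@0.0] ((12 < 8) && (if (let q = (\r.true) in (7 == 7)) then ((if false then 5 else 5) == 8) else false))
step 9: [delta@0] (false && (if (let q = (\r.true) in (7 == 7)) then ((if false then 5 else 5) == 8) else false))

Answer: delta at 0 : (12 < 8)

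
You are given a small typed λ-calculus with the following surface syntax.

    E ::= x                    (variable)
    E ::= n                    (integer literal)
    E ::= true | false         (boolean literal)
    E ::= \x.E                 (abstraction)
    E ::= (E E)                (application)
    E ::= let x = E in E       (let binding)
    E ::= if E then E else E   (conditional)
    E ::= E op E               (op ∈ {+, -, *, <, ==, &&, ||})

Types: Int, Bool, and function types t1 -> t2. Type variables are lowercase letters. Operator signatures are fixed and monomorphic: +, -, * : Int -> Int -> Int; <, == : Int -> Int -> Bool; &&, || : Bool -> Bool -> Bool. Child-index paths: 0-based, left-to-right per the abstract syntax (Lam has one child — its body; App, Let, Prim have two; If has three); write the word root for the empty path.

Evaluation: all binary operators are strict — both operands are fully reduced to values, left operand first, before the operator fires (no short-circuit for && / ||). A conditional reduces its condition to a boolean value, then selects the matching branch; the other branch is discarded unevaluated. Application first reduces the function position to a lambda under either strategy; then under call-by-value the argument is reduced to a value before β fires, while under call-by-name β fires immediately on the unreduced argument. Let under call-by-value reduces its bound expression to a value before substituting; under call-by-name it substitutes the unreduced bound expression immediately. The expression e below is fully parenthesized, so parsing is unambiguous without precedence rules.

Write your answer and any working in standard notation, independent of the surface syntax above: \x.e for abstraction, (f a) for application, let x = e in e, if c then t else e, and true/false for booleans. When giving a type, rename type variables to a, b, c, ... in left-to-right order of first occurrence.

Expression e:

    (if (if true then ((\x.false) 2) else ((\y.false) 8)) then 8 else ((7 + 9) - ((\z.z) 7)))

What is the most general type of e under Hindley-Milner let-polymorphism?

Trace:
  unify Bool ~ Bool
\x._ : a -> Bool
  unify a -> Bool ~ Int -> b
  unify a ~ Int
  unify Bool ~ b
_ _ : Bool
\y._ : c -> Bool
  unify c -> Bool ~ Int -> d
  unify c ~ Int
  unify Bool ~ d
_ _ : Bool
  unify Bool ~ Bool
  unify Bool ~ Bool
  unify Int ~ Int
  unify Int ~ Int
  unify Int ~ Int
z : e
\z._ : e -> e
  unify e -> e ~ Int -> f
  unify e ~ Int
  unify Int ~ f
_ _ : Int
  unify Int ~ Int
  unify Int ~ Int

Answer: Int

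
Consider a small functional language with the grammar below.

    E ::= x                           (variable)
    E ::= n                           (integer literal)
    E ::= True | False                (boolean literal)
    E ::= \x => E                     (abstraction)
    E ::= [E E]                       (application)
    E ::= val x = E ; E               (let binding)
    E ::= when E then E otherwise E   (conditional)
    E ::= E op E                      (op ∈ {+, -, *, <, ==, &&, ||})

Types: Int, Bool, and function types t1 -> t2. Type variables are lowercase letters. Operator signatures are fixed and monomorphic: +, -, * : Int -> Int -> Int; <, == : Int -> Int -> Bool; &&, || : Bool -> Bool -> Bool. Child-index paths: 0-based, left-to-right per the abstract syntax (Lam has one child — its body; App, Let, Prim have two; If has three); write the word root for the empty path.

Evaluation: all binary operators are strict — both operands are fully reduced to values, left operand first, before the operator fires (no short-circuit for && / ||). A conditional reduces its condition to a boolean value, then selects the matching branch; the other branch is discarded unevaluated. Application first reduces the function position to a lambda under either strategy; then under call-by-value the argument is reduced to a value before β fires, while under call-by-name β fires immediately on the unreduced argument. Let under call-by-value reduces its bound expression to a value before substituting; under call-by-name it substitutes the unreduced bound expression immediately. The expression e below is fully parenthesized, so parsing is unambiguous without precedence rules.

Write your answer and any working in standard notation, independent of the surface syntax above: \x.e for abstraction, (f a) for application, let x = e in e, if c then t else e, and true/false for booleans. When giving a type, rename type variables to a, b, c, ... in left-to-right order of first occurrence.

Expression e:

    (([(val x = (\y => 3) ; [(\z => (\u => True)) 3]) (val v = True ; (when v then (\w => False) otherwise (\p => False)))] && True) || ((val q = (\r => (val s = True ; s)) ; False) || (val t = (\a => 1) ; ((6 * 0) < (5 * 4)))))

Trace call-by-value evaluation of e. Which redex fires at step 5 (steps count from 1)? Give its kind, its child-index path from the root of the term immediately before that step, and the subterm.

Derivation:
step 0: ((((let x = (\y.3) in ((\z.(\u.true)) 3)) (let v = true in (if v then (\w.false) else (\p.false)))) && true) || ((let q = (\r.(let s = true in s)) in false) || (let t = (\a.1) in ((6 * 0) < (5 * 4)))))
step 1: [let@0.0.0] (((((\z.(\u.true)) 3) (let v = true in (if v then (\w.false) else (\p.false)))) && true) || ((let q = (\r.(let s = true in s)) in false) || (let t = (\a.1) in ((6 * 0) < (5 * 4)))))
step 2: [beta@0.0.0] ((((\u.true) (let v = true in (if v then (\w.false) else (\p.false)))) && true) || ((let q = (\r.(let s = true in s)) in false) || (let t = (\a.1) in ((6 * 0) < (5 * 4)))))
step 3: [let@0.0.1] ((((\u.true) (if true then (\w.false) else (\p.false))) && true) || ((let q = (\r.(let s = true in s)) in false) || (let t = (\a.1) in ((6 * 0) < (5 * 4)))))
step 4: [if@0.0.1] ((((\u.true) (\w.false)) && true) || ((let q = (\r.(let s = true in s)) in false) || (let t = (\a.1) in ((6 * 0) < (5 * 4)))))
step 5: [beta@0.0] ((true && true) || ((let q = (\r.(let s = true in s)) in false) || (let t = (\a.1) in ((6 * 0) < (5 * 4)))))

Answer: beta at 0.0 : ((\u.true) (\w.false))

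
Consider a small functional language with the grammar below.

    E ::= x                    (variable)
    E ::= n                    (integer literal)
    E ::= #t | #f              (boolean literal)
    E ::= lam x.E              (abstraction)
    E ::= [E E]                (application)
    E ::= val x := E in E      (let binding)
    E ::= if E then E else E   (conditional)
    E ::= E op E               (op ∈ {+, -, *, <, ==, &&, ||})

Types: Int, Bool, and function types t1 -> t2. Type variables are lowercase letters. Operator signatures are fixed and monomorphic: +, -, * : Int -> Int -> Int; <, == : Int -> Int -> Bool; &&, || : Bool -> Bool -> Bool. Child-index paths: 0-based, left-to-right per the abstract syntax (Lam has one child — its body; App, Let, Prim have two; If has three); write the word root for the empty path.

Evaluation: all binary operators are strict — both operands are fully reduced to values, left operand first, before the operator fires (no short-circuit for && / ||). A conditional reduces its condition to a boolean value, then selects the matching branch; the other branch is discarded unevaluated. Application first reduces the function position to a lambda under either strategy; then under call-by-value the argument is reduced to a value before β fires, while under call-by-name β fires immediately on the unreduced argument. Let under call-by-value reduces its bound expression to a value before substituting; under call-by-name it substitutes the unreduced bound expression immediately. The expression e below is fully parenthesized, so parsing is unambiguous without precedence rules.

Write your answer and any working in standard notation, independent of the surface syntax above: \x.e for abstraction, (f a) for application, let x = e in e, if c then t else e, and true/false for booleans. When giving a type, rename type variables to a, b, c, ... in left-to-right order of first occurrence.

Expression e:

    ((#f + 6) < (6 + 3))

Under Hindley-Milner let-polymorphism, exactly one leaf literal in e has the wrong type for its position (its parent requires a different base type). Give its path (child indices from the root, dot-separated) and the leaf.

Derivation:
  unify Bool ~ Int
  FAIL: mismatch Bool ~ Int

Answer: 0.0 : false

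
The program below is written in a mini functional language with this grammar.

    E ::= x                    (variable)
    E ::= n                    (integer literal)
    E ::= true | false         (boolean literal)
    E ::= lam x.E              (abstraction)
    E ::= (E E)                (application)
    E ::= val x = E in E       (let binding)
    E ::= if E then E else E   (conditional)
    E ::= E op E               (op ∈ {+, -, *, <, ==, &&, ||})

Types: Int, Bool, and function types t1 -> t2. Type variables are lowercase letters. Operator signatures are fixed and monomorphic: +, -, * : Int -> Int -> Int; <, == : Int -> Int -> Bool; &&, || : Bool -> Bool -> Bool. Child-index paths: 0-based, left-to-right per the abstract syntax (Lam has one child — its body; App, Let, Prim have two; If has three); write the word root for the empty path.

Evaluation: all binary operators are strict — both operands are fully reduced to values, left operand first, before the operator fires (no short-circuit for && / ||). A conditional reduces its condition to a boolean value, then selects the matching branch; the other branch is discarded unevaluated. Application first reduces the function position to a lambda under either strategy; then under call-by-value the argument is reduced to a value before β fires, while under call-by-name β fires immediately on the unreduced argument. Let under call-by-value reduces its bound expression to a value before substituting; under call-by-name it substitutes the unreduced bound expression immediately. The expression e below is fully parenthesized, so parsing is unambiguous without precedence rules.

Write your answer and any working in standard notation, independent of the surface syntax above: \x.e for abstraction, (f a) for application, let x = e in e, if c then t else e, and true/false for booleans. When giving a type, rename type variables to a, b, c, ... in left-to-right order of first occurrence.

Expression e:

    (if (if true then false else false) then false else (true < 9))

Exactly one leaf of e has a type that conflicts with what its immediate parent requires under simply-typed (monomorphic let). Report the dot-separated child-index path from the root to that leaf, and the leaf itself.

Answer: 2.0 : true

Trace:
  unify Bool ~ Bool
  unify Bool ~ Bool
  unify Bool ~ Bool
  unify Bool ~ Int
  FAIL: mismatch Bool ~ Int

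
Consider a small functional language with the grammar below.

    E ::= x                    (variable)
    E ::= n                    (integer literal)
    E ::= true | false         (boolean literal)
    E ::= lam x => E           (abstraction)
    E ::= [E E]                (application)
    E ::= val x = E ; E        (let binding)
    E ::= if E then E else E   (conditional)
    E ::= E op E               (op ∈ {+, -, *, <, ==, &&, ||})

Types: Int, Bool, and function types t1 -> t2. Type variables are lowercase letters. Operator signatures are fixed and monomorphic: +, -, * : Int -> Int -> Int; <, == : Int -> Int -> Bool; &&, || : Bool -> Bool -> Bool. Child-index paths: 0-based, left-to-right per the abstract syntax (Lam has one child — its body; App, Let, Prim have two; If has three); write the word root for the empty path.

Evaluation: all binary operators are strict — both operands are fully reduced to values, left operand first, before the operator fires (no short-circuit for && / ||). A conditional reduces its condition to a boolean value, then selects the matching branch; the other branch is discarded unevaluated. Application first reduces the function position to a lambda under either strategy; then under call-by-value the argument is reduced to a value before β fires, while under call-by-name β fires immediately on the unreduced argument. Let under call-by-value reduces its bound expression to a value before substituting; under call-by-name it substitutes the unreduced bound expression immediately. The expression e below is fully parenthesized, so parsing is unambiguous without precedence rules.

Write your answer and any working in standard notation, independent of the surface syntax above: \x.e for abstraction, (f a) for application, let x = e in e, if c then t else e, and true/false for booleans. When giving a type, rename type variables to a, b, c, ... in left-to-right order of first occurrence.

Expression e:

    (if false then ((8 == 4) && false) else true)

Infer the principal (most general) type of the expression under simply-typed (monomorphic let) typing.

Answer: Bool

Derivation:
  unify Bool ~ Bool
  unify Int ~ Int
  unify Int ~ Int
  unify Bool ~ Bool
  unify Bool ~ Bool
  unify Bool ~ Bool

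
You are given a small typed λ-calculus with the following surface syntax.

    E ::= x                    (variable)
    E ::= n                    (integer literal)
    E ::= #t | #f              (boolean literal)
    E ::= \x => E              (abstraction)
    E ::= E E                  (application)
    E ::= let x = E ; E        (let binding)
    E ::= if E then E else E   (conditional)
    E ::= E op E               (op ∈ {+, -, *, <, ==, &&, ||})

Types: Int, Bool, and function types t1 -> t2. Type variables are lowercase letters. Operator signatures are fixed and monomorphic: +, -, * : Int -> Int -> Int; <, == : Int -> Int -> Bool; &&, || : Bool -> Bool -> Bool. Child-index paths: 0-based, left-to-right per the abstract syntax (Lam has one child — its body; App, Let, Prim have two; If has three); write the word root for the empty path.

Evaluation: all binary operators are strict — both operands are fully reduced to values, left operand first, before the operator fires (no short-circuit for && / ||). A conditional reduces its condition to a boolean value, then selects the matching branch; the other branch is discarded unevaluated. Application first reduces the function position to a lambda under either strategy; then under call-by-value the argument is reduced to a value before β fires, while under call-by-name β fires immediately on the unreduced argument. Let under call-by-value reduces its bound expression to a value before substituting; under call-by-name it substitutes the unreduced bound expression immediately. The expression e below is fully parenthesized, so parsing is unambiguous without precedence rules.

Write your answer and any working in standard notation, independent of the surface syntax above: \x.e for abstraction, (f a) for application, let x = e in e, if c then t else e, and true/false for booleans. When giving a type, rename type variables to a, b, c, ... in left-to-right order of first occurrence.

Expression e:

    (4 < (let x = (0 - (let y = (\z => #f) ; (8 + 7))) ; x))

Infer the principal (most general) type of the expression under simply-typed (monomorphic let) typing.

Working:
  unify Int ~ Int
  unify Int ~ Int
\z._ : a -> Bool
let y : a -> Bool
  unify Int ~ Int
  unify Int ~ Int
  unify Int ~ Int
let x : Int
x : Int
  unify Int ~ Int

Answer: Bool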